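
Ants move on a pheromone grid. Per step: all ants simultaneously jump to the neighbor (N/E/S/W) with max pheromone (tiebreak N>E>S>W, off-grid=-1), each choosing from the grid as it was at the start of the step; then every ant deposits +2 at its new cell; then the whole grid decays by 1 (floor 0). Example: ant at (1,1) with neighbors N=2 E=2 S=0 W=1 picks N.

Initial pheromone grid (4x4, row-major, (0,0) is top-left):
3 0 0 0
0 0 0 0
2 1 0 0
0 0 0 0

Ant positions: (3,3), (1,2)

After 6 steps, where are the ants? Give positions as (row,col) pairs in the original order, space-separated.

Step 1: ant0:(3,3)->N->(2,3) | ant1:(1,2)->N->(0,2)
  grid max=2 at (0,0)
Step 2: ant0:(2,3)->N->(1,3) | ant1:(0,2)->E->(0,3)
  grid max=1 at (0,0)
Step 3: ant0:(1,3)->N->(0,3) | ant1:(0,3)->S->(1,3)
  grid max=2 at (0,3)
Step 4: ant0:(0,3)->S->(1,3) | ant1:(1,3)->N->(0,3)
  grid max=3 at (0,3)
Step 5: ant0:(1,3)->N->(0,3) | ant1:(0,3)->S->(1,3)
  grid max=4 at (0,3)
Step 6: ant0:(0,3)->S->(1,3) | ant1:(1,3)->N->(0,3)
  grid max=5 at (0,3)

(1,3) (0,3)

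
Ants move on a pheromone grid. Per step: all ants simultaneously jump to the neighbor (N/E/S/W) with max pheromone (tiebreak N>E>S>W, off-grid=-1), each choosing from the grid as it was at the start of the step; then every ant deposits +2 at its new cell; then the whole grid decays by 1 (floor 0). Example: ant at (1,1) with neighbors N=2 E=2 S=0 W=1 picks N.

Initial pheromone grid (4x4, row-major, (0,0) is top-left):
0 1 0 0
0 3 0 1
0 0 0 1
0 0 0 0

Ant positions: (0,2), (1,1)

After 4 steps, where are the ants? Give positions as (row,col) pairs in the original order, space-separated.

Step 1: ant0:(0,2)->W->(0,1) | ant1:(1,1)->N->(0,1)
  grid max=4 at (0,1)
Step 2: ant0:(0,1)->S->(1,1) | ant1:(0,1)->S->(1,1)
  grid max=5 at (1,1)
Step 3: ant0:(1,1)->N->(0,1) | ant1:(1,1)->N->(0,1)
  grid max=6 at (0,1)
Step 4: ant0:(0,1)->S->(1,1) | ant1:(0,1)->S->(1,1)
  grid max=7 at (1,1)

(1,1) (1,1)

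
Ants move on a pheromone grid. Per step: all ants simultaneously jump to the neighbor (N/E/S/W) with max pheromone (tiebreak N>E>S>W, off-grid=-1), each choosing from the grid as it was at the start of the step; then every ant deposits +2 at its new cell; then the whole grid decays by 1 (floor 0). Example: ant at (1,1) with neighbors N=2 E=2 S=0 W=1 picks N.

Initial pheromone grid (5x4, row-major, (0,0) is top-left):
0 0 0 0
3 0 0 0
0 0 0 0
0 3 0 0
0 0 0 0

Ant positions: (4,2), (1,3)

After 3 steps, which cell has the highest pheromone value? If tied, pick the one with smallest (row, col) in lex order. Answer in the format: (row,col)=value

Step 1: ant0:(4,2)->N->(3,2) | ant1:(1,3)->N->(0,3)
  grid max=2 at (1,0)
Step 2: ant0:(3,2)->W->(3,1) | ant1:(0,3)->S->(1,3)
  grid max=3 at (3,1)
Step 3: ant0:(3,1)->N->(2,1) | ant1:(1,3)->N->(0,3)
  grid max=2 at (3,1)
Final grid:
  0 0 0 1
  0 0 0 0
  0 1 0 0
  0 2 0 0
  0 0 0 0
Max pheromone 2 at (3,1)

Answer: (3,1)=2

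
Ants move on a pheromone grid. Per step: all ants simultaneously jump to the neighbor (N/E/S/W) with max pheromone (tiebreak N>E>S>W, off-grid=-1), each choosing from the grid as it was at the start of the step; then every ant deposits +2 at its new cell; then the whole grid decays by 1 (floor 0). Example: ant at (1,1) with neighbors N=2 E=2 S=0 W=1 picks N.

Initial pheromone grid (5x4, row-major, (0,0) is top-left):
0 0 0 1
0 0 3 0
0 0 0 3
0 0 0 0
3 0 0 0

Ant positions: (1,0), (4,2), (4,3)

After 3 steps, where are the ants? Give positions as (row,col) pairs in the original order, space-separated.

Step 1: ant0:(1,0)->N->(0,0) | ant1:(4,2)->N->(3,2) | ant2:(4,3)->N->(3,3)
  grid max=2 at (1,2)
Step 2: ant0:(0,0)->E->(0,1) | ant1:(3,2)->E->(3,3) | ant2:(3,3)->N->(2,3)
  grid max=3 at (2,3)
Step 3: ant0:(0,1)->E->(0,2) | ant1:(3,3)->N->(2,3) | ant2:(2,3)->S->(3,3)
  grid max=4 at (2,3)

(0,2) (2,3) (3,3)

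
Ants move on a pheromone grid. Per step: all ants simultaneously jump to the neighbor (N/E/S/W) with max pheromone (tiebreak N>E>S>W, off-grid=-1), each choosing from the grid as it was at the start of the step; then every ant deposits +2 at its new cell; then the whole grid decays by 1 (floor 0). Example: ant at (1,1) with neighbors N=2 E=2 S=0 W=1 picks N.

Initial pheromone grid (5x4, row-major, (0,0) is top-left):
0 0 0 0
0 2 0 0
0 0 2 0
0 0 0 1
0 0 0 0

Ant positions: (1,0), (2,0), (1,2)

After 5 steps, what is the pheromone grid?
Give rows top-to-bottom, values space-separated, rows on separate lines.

After step 1: ants at (1,1),(1,0),(2,2)
  0 0 0 0
  1 3 0 0
  0 0 3 0
  0 0 0 0
  0 0 0 0
After step 2: ants at (1,0),(1,1),(1,2)
  0 0 0 0
  2 4 1 0
  0 0 2 0
  0 0 0 0
  0 0 0 0
After step 3: ants at (1,1),(1,0),(1,1)
  0 0 0 0
  3 7 0 0
  0 0 1 0
  0 0 0 0
  0 0 0 0
After step 4: ants at (1,0),(1,1),(1,0)
  0 0 0 0
  6 8 0 0
  0 0 0 0
  0 0 0 0
  0 0 0 0
After step 5: ants at (1,1),(1,0),(1,1)
  0 0 0 0
  7 11 0 0
  0 0 0 0
  0 0 0 0
  0 0 0 0

0 0 0 0
7 11 0 0
0 0 0 0
0 0 0 0
0 0 0 0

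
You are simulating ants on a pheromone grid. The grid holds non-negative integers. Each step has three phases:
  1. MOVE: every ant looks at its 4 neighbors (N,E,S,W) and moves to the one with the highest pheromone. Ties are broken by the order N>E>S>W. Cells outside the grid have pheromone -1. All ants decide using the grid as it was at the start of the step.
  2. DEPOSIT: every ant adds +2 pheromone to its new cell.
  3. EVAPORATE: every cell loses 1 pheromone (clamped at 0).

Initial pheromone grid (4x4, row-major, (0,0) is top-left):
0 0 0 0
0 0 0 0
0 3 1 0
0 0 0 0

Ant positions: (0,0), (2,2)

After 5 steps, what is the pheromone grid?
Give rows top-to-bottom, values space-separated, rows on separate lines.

After step 1: ants at (0,1),(2,1)
  0 1 0 0
  0 0 0 0
  0 4 0 0
  0 0 0 0
After step 2: ants at (0,2),(1,1)
  0 0 1 0
  0 1 0 0
  0 3 0 0
  0 0 0 0
After step 3: ants at (0,3),(2,1)
  0 0 0 1
  0 0 0 0
  0 4 0 0
  0 0 0 0
After step 4: ants at (1,3),(1,1)
  0 0 0 0
  0 1 0 1
  0 3 0 0
  0 0 0 0
After step 5: ants at (0,3),(2,1)
  0 0 0 1
  0 0 0 0
  0 4 0 0
  0 0 0 0

0 0 0 1
0 0 0 0
0 4 0 0
0 0 0 0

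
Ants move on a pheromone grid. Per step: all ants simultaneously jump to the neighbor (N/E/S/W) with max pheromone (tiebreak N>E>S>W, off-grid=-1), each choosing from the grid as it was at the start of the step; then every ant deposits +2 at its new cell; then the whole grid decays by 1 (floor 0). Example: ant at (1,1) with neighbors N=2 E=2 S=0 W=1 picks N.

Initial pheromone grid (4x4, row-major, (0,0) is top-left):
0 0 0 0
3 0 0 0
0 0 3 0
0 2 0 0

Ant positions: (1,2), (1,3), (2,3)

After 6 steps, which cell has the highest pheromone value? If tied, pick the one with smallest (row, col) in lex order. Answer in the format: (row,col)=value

Answer: (2,2)=13

Derivation:
Step 1: ant0:(1,2)->S->(2,2) | ant1:(1,3)->N->(0,3) | ant2:(2,3)->W->(2,2)
  grid max=6 at (2,2)
Step 2: ant0:(2,2)->N->(1,2) | ant1:(0,3)->S->(1,3) | ant2:(2,2)->N->(1,2)
  grid max=5 at (2,2)
Step 3: ant0:(1,2)->S->(2,2) | ant1:(1,3)->W->(1,2) | ant2:(1,2)->S->(2,2)
  grid max=8 at (2,2)
Step 4: ant0:(2,2)->N->(1,2) | ant1:(1,2)->S->(2,2) | ant2:(2,2)->N->(1,2)
  grid max=9 at (2,2)
Step 5: ant0:(1,2)->S->(2,2) | ant1:(2,2)->N->(1,2) | ant2:(1,2)->S->(2,2)
  grid max=12 at (2,2)
Step 6: ant0:(2,2)->N->(1,2) | ant1:(1,2)->S->(2,2) | ant2:(2,2)->N->(1,2)
  grid max=13 at (2,2)
Final grid:
  0 0 0 0
  0 0 11 0
  0 0 13 0
  0 0 0 0
Max pheromone 13 at (2,2)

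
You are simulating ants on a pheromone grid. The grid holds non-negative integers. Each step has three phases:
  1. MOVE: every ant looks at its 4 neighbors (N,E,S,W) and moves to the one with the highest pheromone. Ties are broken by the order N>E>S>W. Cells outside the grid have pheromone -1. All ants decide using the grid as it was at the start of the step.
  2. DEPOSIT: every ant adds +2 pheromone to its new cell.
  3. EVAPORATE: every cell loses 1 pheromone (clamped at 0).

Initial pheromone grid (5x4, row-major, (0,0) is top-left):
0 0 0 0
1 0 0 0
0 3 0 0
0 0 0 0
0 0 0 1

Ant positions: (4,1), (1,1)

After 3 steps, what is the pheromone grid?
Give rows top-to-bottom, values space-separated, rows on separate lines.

After step 1: ants at (3,1),(2,1)
  0 0 0 0
  0 0 0 0
  0 4 0 0
  0 1 0 0
  0 0 0 0
After step 2: ants at (2,1),(3,1)
  0 0 0 0
  0 0 0 0
  0 5 0 0
  0 2 0 0
  0 0 0 0
After step 3: ants at (3,1),(2,1)
  0 0 0 0
  0 0 0 0
  0 6 0 0
  0 3 0 0
  0 0 0 0

0 0 0 0
0 0 0 0
0 6 0 0
0 3 0 0
0 0 0 0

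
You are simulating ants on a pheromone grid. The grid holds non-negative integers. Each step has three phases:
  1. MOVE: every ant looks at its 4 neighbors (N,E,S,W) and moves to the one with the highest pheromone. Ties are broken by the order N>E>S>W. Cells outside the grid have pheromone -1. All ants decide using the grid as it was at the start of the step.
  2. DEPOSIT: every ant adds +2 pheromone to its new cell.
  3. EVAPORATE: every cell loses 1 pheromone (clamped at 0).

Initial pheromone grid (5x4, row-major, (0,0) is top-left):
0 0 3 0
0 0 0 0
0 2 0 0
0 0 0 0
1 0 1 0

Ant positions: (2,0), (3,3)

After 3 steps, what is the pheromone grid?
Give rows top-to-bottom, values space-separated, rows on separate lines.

After step 1: ants at (2,1),(2,3)
  0 0 2 0
  0 0 0 0
  0 3 0 1
  0 0 0 0
  0 0 0 0
After step 2: ants at (1,1),(1,3)
  0 0 1 0
  0 1 0 1
  0 2 0 0
  0 0 0 0
  0 0 0 0
After step 3: ants at (2,1),(0,3)
  0 0 0 1
  0 0 0 0
  0 3 0 0
  0 0 0 0
  0 0 0 0

0 0 0 1
0 0 0 0
0 3 0 0
0 0 0 0
0 0 0 0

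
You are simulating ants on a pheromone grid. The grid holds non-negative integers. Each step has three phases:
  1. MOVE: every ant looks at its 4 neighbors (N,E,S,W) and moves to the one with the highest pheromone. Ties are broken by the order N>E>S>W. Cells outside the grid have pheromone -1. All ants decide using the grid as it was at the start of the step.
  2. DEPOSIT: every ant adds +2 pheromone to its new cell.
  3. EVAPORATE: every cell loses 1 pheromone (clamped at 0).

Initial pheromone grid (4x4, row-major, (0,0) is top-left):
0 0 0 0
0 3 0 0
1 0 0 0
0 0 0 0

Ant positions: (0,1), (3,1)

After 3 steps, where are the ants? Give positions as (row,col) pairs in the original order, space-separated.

Step 1: ant0:(0,1)->S->(1,1) | ant1:(3,1)->N->(2,1)
  grid max=4 at (1,1)
Step 2: ant0:(1,1)->S->(2,1) | ant1:(2,1)->N->(1,1)
  grid max=5 at (1,1)
Step 3: ant0:(2,1)->N->(1,1) | ant1:(1,1)->S->(2,1)
  grid max=6 at (1,1)

(1,1) (2,1)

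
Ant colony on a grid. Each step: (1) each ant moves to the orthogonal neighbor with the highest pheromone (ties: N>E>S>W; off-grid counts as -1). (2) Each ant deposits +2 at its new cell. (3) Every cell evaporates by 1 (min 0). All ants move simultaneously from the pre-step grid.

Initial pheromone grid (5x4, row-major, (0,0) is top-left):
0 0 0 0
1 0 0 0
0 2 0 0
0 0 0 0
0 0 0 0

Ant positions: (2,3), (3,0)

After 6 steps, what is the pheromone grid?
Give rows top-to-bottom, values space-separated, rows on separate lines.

After step 1: ants at (1,3),(2,0)
  0 0 0 0
  0 0 0 1
  1 1 0 0
  0 0 0 0
  0 0 0 0
After step 2: ants at (0,3),(2,1)
  0 0 0 1
  0 0 0 0
  0 2 0 0
  0 0 0 0
  0 0 0 0
After step 3: ants at (1,3),(1,1)
  0 0 0 0
  0 1 0 1
  0 1 0 0
  0 0 0 0
  0 0 0 0
After step 4: ants at (0,3),(2,1)
  0 0 0 1
  0 0 0 0
  0 2 0 0
  0 0 0 0
  0 0 0 0
After step 5: ants at (1,3),(1,1)
  0 0 0 0
  0 1 0 1
  0 1 0 0
  0 0 0 0
  0 0 0 0
After step 6: ants at (0,3),(2,1)
  0 0 0 1
  0 0 0 0
  0 2 0 0
  0 0 0 0
  0 0 0 0

0 0 0 1
0 0 0 0
0 2 0 0
0 0 0 0
0 0 0 0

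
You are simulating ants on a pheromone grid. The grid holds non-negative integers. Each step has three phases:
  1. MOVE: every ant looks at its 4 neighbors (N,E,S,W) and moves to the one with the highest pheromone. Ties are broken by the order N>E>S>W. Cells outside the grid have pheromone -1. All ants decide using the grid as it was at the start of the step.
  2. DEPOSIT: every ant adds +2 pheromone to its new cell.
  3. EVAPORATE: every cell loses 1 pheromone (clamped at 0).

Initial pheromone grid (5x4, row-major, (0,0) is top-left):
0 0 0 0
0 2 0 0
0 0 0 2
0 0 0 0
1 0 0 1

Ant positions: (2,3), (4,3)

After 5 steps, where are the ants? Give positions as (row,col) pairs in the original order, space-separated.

Step 1: ant0:(2,3)->N->(1,3) | ant1:(4,3)->N->(3,3)
  grid max=1 at (1,1)
Step 2: ant0:(1,3)->S->(2,3) | ant1:(3,3)->N->(2,3)
  grid max=4 at (2,3)
Step 3: ant0:(2,3)->N->(1,3) | ant1:(2,3)->N->(1,3)
  grid max=3 at (1,3)
Step 4: ant0:(1,3)->S->(2,3) | ant1:(1,3)->S->(2,3)
  grid max=6 at (2,3)
Step 5: ant0:(2,3)->N->(1,3) | ant1:(2,3)->N->(1,3)
  grid max=5 at (1,3)

(1,3) (1,3)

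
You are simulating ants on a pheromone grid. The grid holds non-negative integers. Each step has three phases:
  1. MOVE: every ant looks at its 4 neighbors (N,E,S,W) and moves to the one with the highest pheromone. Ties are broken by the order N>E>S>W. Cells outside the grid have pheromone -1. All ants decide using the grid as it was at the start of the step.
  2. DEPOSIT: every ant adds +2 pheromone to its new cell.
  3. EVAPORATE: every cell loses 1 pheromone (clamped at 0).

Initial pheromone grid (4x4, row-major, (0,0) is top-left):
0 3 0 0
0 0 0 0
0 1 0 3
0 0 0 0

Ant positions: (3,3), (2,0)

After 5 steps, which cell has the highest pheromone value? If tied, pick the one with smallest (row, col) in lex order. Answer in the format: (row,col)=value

Step 1: ant0:(3,3)->N->(2,3) | ant1:(2,0)->E->(2,1)
  grid max=4 at (2,3)
Step 2: ant0:(2,3)->N->(1,3) | ant1:(2,1)->N->(1,1)
  grid max=3 at (2,3)
Step 3: ant0:(1,3)->S->(2,3) | ant1:(1,1)->N->(0,1)
  grid max=4 at (2,3)
Step 4: ant0:(2,3)->N->(1,3) | ant1:(0,1)->E->(0,2)
  grid max=3 at (2,3)
Step 5: ant0:(1,3)->S->(2,3) | ant1:(0,2)->W->(0,1)
  grid max=4 at (2,3)
Final grid:
  0 2 0 0
  0 0 0 0
  0 0 0 4
  0 0 0 0
Max pheromone 4 at (2,3)

Answer: (2,3)=4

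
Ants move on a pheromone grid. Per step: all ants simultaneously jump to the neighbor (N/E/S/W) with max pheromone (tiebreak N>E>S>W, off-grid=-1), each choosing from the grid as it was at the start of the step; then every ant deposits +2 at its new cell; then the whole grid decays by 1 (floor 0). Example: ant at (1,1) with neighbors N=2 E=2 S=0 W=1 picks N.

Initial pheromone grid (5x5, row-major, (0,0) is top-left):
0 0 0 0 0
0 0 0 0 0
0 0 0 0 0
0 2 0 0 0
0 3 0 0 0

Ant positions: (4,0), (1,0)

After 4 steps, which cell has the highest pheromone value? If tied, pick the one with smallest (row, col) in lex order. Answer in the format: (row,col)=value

Answer: (4,1)=3

Derivation:
Step 1: ant0:(4,0)->E->(4,1) | ant1:(1,0)->N->(0,0)
  grid max=4 at (4,1)
Step 2: ant0:(4,1)->N->(3,1) | ant1:(0,0)->E->(0,1)
  grid max=3 at (4,1)
Step 3: ant0:(3,1)->S->(4,1) | ant1:(0,1)->E->(0,2)
  grid max=4 at (4,1)
Step 4: ant0:(4,1)->N->(3,1) | ant1:(0,2)->E->(0,3)
  grid max=3 at (4,1)
Final grid:
  0 0 0 1 0
  0 0 0 0 0
  0 0 0 0 0
  0 2 0 0 0
  0 3 0 0 0
Max pheromone 3 at (4,1)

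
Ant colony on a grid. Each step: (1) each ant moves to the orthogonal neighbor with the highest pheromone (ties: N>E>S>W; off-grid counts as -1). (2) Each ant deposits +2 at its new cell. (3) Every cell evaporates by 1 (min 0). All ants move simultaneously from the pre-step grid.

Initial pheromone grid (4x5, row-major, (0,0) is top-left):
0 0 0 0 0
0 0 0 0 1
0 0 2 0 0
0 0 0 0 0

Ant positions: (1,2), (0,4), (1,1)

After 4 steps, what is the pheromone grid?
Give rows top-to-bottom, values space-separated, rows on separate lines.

After step 1: ants at (2,2),(1,4),(0,1)
  0 1 0 0 0
  0 0 0 0 2
  0 0 3 0 0
  0 0 0 0 0
After step 2: ants at (1,2),(0,4),(0,2)
  0 0 1 0 1
  0 0 1 0 1
  0 0 2 0 0
  0 0 0 0 0
After step 3: ants at (2,2),(1,4),(1,2)
  0 0 0 0 0
  0 0 2 0 2
  0 0 3 0 0
  0 0 0 0 0
After step 4: ants at (1,2),(0,4),(2,2)
  0 0 0 0 1
  0 0 3 0 1
  0 0 4 0 0
  0 0 0 0 0

0 0 0 0 1
0 0 3 0 1
0 0 4 0 0
0 0 0 0 0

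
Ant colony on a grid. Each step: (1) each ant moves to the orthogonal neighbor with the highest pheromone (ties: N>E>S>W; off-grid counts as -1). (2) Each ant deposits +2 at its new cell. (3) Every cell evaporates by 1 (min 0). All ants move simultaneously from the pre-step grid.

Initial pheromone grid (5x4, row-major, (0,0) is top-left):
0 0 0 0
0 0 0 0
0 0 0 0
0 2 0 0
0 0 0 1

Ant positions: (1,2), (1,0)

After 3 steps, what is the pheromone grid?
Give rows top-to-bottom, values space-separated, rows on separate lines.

After step 1: ants at (0,2),(0,0)
  1 0 1 0
  0 0 0 0
  0 0 0 0
  0 1 0 0
  0 0 0 0
After step 2: ants at (0,3),(0,1)
  0 1 0 1
  0 0 0 0
  0 0 0 0
  0 0 0 0
  0 0 0 0
After step 3: ants at (1,3),(0,2)
  0 0 1 0
  0 0 0 1
  0 0 0 0
  0 0 0 0
  0 0 0 0

0 0 1 0
0 0 0 1
0 0 0 0
0 0 0 0
0 0 0 0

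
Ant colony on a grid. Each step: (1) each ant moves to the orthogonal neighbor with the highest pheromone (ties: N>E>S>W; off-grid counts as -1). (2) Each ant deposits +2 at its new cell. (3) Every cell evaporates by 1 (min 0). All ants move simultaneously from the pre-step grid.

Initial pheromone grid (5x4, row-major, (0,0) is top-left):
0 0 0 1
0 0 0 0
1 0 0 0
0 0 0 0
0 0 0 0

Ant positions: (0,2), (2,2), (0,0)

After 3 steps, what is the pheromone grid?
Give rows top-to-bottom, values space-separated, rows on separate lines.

After step 1: ants at (0,3),(1,2),(0,1)
  0 1 0 2
  0 0 1 0
  0 0 0 0
  0 0 0 0
  0 0 0 0
After step 2: ants at (1,3),(0,2),(0,2)
  0 0 3 1
  0 0 0 1
  0 0 0 0
  0 0 0 0
  0 0 0 0
After step 3: ants at (0,3),(0,3),(0,3)
  0 0 2 6
  0 0 0 0
  0 0 0 0
  0 0 0 0
  0 0 0 0

0 0 2 6
0 0 0 0
0 0 0 0
0 0 0 0
0 0 0 0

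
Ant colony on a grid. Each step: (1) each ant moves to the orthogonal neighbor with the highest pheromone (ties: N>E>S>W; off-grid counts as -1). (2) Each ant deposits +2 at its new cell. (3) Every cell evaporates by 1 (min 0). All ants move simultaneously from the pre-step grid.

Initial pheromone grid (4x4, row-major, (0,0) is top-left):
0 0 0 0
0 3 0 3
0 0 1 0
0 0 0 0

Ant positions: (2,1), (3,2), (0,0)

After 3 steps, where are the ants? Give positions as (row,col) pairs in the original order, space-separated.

Step 1: ant0:(2,1)->N->(1,1) | ant1:(3,2)->N->(2,2) | ant2:(0,0)->E->(0,1)
  grid max=4 at (1,1)
Step 2: ant0:(1,1)->N->(0,1) | ant1:(2,2)->N->(1,2) | ant2:(0,1)->S->(1,1)
  grid max=5 at (1,1)
Step 3: ant0:(0,1)->S->(1,1) | ant1:(1,2)->W->(1,1) | ant2:(1,1)->N->(0,1)
  grid max=8 at (1,1)

(1,1) (1,1) (0,1)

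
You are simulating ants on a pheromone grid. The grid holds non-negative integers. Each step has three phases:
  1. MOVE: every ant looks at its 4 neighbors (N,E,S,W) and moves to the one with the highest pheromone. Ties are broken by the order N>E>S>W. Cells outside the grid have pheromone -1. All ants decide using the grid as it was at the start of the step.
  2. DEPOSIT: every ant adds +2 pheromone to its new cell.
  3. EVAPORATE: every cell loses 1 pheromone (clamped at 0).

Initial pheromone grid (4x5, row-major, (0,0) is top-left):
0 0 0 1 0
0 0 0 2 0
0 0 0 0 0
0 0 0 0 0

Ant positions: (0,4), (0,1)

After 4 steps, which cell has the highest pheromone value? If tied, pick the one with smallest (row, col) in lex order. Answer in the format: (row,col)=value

Answer: (0,3)=5

Derivation:
Step 1: ant0:(0,4)->W->(0,3) | ant1:(0,1)->E->(0,2)
  grid max=2 at (0,3)
Step 2: ant0:(0,3)->S->(1,3) | ant1:(0,2)->E->(0,3)
  grid max=3 at (0,3)
Step 3: ant0:(1,3)->N->(0,3) | ant1:(0,3)->S->(1,3)
  grid max=4 at (0,3)
Step 4: ant0:(0,3)->S->(1,3) | ant1:(1,3)->N->(0,3)
  grid max=5 at (0,3)
Final grid:
  0 0 0 5 0
  0 0 0 4 0
  0 0 0 0 0
  0 0 0 0 0
Max pheromone 5 at (0,3)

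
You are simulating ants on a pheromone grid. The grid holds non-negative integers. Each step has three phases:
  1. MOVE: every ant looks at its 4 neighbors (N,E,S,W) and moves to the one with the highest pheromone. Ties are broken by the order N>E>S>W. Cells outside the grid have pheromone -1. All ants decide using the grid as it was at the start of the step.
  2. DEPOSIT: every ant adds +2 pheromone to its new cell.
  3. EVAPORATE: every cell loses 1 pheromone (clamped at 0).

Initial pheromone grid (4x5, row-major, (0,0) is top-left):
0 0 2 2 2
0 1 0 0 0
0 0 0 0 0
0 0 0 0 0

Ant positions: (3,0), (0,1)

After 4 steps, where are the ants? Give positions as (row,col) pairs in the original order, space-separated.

Step 1: ant0:(3,0)->N->(2,0) | ant1:(0,1)->E->(0,2)
  grid max=3 at (0,2)
Step 2: ant0:(2,0)->N->(1,0) | ant1:(0,2)->E->(0,3)
  grid max=2 at (0,2)
Step 3: ant0:(1,0)->N->(0,0) | ant1:(0,3)->W->(0,2)
  grid max=3 at (0,2)
Step 4: ant0:(0,0)->E->(0,1) | ant1:(0,2)->E->(0,3)
  grid max=2 at (0,2)

(0,1) (0,3)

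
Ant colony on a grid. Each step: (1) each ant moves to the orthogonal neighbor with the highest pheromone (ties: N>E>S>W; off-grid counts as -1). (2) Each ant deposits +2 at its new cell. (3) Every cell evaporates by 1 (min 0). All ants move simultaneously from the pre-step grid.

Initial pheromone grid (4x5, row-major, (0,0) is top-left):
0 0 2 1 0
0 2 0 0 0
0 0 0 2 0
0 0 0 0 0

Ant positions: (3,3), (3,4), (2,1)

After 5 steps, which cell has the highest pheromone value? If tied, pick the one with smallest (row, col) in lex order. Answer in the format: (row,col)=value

Step 1: ant0:(3,3)->N->(2,3) | ant1:(3,4)->N->(2,4) | ant2:(2,1)->N->(1,1)
  grid max=3 at (1,1)
Step 2: ant0:(2,3)->E->(2,4) | ant1:(2,4)->W->(2,3) | ant2:(1,1)->N->(0,1)
  grid max=4 at (2,3)
Step 3: ant0:(2,4)->W->(2,3) | ant1:(2,3)->E->(2,4) | ant2:(0,1)->S->(1,1)
  grid max=5 at (2,3)
Step 4: ant0:(2,3)->E->(2,4) | ant1:(2,4)->W->(2,3) | ant2:(1,1)->N->(0,1)
  grid max=6 at (2,3)
Step 5: ant0:(2,4)->W->(2,3) | ant1:(2,3)->E->(2,4) | ant2:(0,1)->S->(1,1)
  grid max=7 at (2,3)
Final grid:
  0 0 0 0 0
  0 3 0 0 0
  0 0 0 7 5
  0 0 0 0 0
Max pheromone 7 at (2,3)

Answer: (2,3)=7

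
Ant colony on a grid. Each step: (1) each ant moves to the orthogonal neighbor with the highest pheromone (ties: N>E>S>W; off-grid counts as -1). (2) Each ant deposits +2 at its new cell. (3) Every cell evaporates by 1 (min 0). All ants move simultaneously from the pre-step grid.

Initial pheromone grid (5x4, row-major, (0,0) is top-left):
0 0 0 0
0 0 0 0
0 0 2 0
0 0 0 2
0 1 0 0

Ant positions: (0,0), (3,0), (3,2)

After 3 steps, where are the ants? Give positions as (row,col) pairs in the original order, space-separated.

Step 1: ant0:(0,0)->E->(0,1) | ant1:(3,0)->N->(2,0) | ant2:(3,2)->N->(2,2)
  grid max=3 at (2,2)
Step 2: ant0:(0,1)->E->(0,2) | ant1:(2,0)->N->(1,0) | ant2:(2,2)->N->(1,2)
  grid max=2 at (2,2)
Step 3: ant0:(0,2)->S->(1,2) | ant1:(1,0)->N->(0,0) | ant2:(1,2)->S->(2,2)
  grid max=3 at (2,2)

(1,2) (0,0) (2,2)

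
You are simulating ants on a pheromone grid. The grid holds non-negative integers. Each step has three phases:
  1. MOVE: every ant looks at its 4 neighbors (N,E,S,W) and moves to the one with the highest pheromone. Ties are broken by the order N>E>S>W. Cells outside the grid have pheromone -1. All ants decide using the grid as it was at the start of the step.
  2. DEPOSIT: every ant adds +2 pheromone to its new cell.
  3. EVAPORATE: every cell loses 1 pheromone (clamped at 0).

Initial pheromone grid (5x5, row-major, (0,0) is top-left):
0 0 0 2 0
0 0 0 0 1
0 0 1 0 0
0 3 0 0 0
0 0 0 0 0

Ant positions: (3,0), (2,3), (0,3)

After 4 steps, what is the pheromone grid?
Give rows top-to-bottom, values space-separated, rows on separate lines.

After step 1: ants at (3,1),(2,2),(0,4)
  0 0 0 1 1
  0 0 0 0 0
  0 0 2 0 0
  0 4 0 0 0
  0 0 0 0 0
After step 2: ants at (2,1),(1,2),(0,3)
  0 0 0 2 0
  0 0 1 0 0
  0 1 1 0 0
  0 3 0 0 0
  0 0 0 0 0
After step 3: ants at (3,1),(2,2),(0,4)
  0 0 0 1 1
  0 0 0 0 0
  0 0 2 0 0
  0 4 0 0 0
  0 0 0 0 0
After step 4: ants at (2,1),(1,2),(0,3)
  0 0 0 2 0
  0 0 1 0 0
  0 1 1 0 0
  0 3 0 0 0
  0 0 0 0 0

0 0 0 2 0
0 0 1 0 0
0 1 1 0 0
0 3 0 0 0
0 0 0 0 0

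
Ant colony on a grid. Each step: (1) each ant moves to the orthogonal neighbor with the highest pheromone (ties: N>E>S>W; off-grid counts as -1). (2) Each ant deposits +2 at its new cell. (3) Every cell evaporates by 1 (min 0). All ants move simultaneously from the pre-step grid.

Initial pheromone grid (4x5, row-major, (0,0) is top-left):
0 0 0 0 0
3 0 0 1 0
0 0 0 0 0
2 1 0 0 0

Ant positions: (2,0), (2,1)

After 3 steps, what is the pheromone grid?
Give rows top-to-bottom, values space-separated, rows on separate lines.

After step 1: ants at (1,0),(3,1)
  0 0 0 0 0
  4 0 0 0 0
  0 0 0 0 0
  1 2 0 0 0
After step 2: ants at (0,0),(3,0)
  1 0 0 0 0
  3 0 0 0 0
  0 0 0 0 0
  2 1 0 0 0
After step 3: ants at (1,0),(3,1)
  0 0 0 0 0
  4 0 0 0 0
  0 0 0 0 0
  1 2 0 0 0

0 0 0 0 0
4 0 0 0 0
0 0 0 0 0
1 2 0 0 0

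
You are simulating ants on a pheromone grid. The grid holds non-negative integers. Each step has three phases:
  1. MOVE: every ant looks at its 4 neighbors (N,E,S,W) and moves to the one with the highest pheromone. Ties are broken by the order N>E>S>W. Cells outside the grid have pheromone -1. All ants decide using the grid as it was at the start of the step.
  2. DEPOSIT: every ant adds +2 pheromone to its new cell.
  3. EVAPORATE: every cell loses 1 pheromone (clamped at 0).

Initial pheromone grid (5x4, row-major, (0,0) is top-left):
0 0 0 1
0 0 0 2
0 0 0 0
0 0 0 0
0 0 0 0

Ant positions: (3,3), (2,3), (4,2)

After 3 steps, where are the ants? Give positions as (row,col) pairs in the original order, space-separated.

Step 1: ant0:(3,3)->N->(2,3) | ant1:(2,3)->N->(1,3) | ant2:(4,2)->N->(3,2)
  grid max=3 at (1,3)
Step 2: ant0:(2,3)->N->(1,3) | ant1:(1,3)->S->(2,3) | ant2:(3,2)->N->(2,2)
  grid max=4 at (1,3)
Step 3: ant0:(1,3)->S->(2,3) | ant1:(2,3)->N->(1,3) | ant2:(2,2)->E->(2,3)
  grid max=5 at (1,3)

(2,3) (1,3) (2,3)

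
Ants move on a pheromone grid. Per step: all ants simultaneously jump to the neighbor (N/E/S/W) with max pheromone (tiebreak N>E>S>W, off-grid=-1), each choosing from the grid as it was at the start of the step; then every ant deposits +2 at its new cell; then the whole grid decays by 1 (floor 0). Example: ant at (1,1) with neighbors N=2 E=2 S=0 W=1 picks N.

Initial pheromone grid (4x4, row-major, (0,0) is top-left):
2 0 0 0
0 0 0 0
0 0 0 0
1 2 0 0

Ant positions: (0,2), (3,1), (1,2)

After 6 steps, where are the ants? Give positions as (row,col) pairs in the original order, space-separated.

Step 1: ant0:(0,2)->E->(0,3) | ant1:(3,1)->W->(3,0) | ant2:(1,2)->N->(0,2)
  grid max=2 at (3,0)
Step 2: ant0:(0,3)->W->(0,2) | ant1:(3,0)->E->(3,1) | ant2:(0,2)->E->(0,3)
  grid max=2 at (0,2)
Step 3: ant0:(0,2)->E->(0,3) | ant1:(3,1)->W->(3,0) | ant2:(0,3)->W->(0,2)
  grid max=3 at (0,2)
Step 4: ant0:(0,3)->W->(0,2) | ant1:(3,0)->E->(3,1) | ant2:(0,2)->E->(0,3)
  grid max=4 at (0,2)
Step 5: ant0:(0,2)->E->(0,3) | ant1:(3,1)->W->(3,0) | ant2:(0,3)->W->(0,2)
  grid max=5 at (0,2)
Step 6: ant0:(0,3)->W->(0,2) | ant1:(3,0)->E->(3,1) | ant2:(0,2)->E->(0,3)
  grid max=6 at (0,2)

(0,2) (3,1) (0,3)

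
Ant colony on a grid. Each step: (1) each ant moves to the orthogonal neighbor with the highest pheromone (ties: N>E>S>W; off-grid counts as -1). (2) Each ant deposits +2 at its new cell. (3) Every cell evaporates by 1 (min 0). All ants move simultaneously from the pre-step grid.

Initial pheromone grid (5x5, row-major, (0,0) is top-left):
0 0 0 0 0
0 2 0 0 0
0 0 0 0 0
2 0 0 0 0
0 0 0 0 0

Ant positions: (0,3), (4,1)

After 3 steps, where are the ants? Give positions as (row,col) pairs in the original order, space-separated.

Step 1: ant0:(0,3)->E->(0,4) | ant1:(4,1)->N->(3,1)
  grid max=1 at (0,4)
Step 2: ant0:(0,4)->S->(1,4) | ant1:(3,1)->W->(3,0)
  grid max=2 at (3,0)
Step 3: ant0:(1,4)->N->(0,4) | ant1:(3,0)->N->(2,0)
  grid max=1 at (0,4)

(0,4) (2,0)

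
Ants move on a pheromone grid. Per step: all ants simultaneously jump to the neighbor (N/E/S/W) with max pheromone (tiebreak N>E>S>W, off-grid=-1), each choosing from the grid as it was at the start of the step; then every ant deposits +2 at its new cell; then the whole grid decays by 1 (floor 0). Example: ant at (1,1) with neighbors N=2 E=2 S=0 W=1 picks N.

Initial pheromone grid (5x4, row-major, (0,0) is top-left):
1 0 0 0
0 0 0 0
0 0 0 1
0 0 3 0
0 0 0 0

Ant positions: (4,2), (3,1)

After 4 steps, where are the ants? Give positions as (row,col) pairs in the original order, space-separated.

Step 1: ant0:(4,2)->N->(3,2) | ant1:(3,1)->E->(3,2)
  grid max=6 at (3,2)
Step 2: ant0:(3,2)->N->(2,2) | ant1:(3,2)->N->(2,2)
  grid max=5 at (3,2)
Step 3: ant0:(2,2)->S->(3,2) | ant1:(2,2)->S->(3,2)
  grid max=8 at (3,2)
Step 4: ant0:(3,2)->N->(2,2) | ant1:(3,2)->N->(2,2)
  grid max=7 at (3,2)

(2,2) (2,2)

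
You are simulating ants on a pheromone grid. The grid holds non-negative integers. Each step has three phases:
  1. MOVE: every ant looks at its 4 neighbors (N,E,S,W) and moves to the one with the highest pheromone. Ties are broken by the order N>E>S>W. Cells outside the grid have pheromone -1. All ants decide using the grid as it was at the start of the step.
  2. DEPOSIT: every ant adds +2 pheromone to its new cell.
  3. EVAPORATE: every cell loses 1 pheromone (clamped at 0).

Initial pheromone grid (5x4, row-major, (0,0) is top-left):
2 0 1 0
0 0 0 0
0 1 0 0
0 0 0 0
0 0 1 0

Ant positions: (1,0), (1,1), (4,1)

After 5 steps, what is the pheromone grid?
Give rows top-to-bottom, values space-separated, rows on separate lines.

After step 1: ants at (0,0),(2,1),(4,2)
  3 0 0 0
  0 0 0 0
  0 2 0 0
  0 0 0 0
  0 0 2 0
After step 2: ants at (0,1),(1,1),(3,2)
  2 1 0 0
  0 1 0 0
  0 1 0 0
  0 0 1 0
  0 0 1 0
After step 3: ants at (0,0),(0,1),(4,2)
  3 2 0 0
  0 0 0 0
  0 0 0 0
  0 0 0 0
  0 0 2 0
After step 4: ants at (0,1),(0,0),(3,2)
  4 3 0 0
  0 0 0 0
  0 0 0 0
  0 0 1 0
  0 0 1 0
After step 5: ants at (0,0),(0,1),(4,2)
  5 4 0 0
  0 0 0 0
  0 0 0 0
  0 0 0 0
  0 0 2 0

5 4 0 0
0 0 0 0
0 0 0 0
0 0 0 0
0 0 2 0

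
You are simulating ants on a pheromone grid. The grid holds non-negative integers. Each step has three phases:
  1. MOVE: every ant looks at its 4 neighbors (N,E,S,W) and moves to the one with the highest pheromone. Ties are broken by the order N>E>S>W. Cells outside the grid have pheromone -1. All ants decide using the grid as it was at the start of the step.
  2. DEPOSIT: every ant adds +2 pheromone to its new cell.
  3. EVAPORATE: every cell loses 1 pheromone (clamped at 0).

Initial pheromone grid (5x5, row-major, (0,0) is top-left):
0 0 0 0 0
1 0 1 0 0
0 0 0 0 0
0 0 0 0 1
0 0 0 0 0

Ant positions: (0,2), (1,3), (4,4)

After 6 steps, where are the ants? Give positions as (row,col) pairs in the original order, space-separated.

Step 1: ant0:(0,2)->S->(1,2) | ant1:(1,3)->W->(1,2) | ant2:(4,4)->N->(3,4)
  grid max=4 at (1,2)
Step 2: ant0:(1,2)->N->(0,2) | ant1:(1,2)->N->(0,2) | ant2:(3,4)->N->(2,4)
  grid max=3 at (0,2)
Step 3: ant0:(0,2)->S->(1,2) | ant1:(0,2)->S->(1,2) | ant2:(2,4)->S->(3,4)
  grid max=6 at (1,2)
Step 4: ant0:(1,2)->N->(0,2) | ant1:(1,2)->N->(0,2) | ant2:(3,4)->N->(2,4)
  grid max=5 at (0,2)
Step 5: ant0:(0,2)->S->(1,2) | ant1:(0,2)->S->(1,2) | ant2:(2,4)->S->(3,4)
  grid max=8 at (1,2)
Step 6: ant0:(1,2)->N->(0,2) | ant1:(1,2)->N->(0,2) | ant2:(3,4)->N->(2,4)
  grid max=7 at (0,2)

(0,2) (0,2) (2,4)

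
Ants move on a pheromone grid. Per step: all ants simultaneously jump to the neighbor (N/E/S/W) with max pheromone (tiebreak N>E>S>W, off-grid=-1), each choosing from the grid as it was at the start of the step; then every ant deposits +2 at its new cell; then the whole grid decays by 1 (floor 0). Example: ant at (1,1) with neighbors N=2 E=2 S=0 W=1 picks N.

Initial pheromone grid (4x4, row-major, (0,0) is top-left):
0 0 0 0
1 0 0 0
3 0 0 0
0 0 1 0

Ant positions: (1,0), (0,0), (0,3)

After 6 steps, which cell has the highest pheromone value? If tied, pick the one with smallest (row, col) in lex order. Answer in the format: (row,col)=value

Step 1: ant0:(1,0)->S->(2,0) | ant1:(0,0)->S->(1,0) | ant2:(0,3)->S->(1,3)
  grid max=4 at (2,0)
Step 2: ant0:(2,0)->N->(1,0) | ant1:(1,0)->S->(2,0) | ant2:(1,3)->N->(0,3)
  grid max=5 at (2,0)
Step 3: ant0:(1,0)->S->(2,0) | ant1:(2,0)->N->(1,0) | ant2:(0,3)->S->(1,3)
  grid max=6 at (2,0)
Step 4: ant0:(2,0)->N->(1,0) | ant1:(1,0)->S->(2,0) | ant2:(1,3)->N->(0,3)
  grid max=7 at (2,0)
Step 5: ant0:(1,0)->S->(2,0) | ant1:(2,0)->N->(1,0) | ant2:(0,3)->S->(1,3)
  grid max=8 at (2,0)
Step 6: ant0:(2,0)->N->(1,0) | ant1:(1,0)->S->(2,0) | ant2:(1,3)->N->(0,3)
  grid max=9 at (2,0)
Final grid:
  0 0 0 1
  7 0 0 0
  9 0 0 0
  0 0 0 0
Max pheromone 9 at (2,0)

Answer: (2,0)=9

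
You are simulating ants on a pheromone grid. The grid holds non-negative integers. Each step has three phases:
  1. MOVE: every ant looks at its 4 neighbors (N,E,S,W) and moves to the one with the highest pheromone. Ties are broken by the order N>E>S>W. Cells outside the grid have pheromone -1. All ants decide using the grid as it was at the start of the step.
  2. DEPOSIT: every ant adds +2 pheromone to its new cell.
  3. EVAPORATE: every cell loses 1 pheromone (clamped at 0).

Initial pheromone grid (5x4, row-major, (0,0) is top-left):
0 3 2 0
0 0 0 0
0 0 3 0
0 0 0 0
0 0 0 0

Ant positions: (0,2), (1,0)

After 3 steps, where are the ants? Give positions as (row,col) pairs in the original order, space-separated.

Step 1: ant0:(0,2)->W->(0,1) | ant1:(1,0)->N->(0,0)
  grid max=4 at (0,1)
Step 2: ant0:(0,1)->E->(0,2) | ant1:(0,0)->E->(0,1)
  grid max=5 at (0,1)
Step 3: ant0:(0,2)->W->(0,1) | ant1:(0,1)->E->(0,2)
  grid max=6 at (0,1)

(0,1) (0,2)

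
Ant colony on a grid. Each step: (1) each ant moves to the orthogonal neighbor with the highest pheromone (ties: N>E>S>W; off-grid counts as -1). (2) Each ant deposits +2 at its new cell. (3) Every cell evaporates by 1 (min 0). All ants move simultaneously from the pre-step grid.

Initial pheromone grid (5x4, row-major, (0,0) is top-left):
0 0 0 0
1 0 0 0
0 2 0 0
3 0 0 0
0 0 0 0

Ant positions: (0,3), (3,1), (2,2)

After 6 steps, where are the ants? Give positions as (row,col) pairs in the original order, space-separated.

Step 1: ant0:(0,3)->S->(1,3) | ant1:(3,1)->W->(3,0) | ant2:(2,2)->W->(2,1)
  grid max=4 at (3,0)
Step 2: ant0:(1,3)->N->(0,3) | ant1:(3,0)->N->(2,0) | ant2:(2,1)->N->(1,1)
  grid max=3 at (3,0)
Step 3: ant0:(0,3)->S->(1,3) | ant1:(2,0)->S->(3,0) | ant2:(1,1)->S->(2,1)
  grid max=4 at (3,0)
Step 4: ant0:(1,3)->N->(0,3) | ant1:(3,0)->N->(2,0) | ant2:(2,1)->N->(1,1)
  grid max=3 at (3,0)
Step 5: ant0:(0,3)->S->(1,3) | ant1:(2,0)->S->(3,0) | ant2:(1,1)->S->(2,1)
  grid max=4 at (3,0)
Step 6: ant0:(1,3)->N->(0,3) | ant1:(3,0)->N->(2,0) | ant2:(2,1)->N->(1,1)
  grid max=3 at (3,0)

(0,3) (2,0) (1,1)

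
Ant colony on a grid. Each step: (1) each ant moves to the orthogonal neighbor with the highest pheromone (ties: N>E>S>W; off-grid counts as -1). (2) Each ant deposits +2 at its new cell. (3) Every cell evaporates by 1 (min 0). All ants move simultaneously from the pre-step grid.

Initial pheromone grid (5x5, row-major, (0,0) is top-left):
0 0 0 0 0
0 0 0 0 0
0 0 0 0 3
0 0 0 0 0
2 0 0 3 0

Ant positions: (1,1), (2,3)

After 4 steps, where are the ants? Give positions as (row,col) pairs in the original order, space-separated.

Step 1: ant0:(1,1)->N->(0,1) | ant1:(2,3)->E->(2,4)
  grid max=4 at (2,4)
Step 2: ant0:(0,1)->E->(0,2) | ant1:(2,4)->N->(1,4)
  grid max=3 at (2,4)
Step 3: ant0:(0,2)->E->(0,3) | ant1:(1,4)->S->(2,4)
  grid max=4 at (2,4)
Step 4: ant0:(0,3)->E->(0,4) | ant1:(2,4)->N->(1,4)
  grid max=3 at (2,4)

(0,4) (1,4)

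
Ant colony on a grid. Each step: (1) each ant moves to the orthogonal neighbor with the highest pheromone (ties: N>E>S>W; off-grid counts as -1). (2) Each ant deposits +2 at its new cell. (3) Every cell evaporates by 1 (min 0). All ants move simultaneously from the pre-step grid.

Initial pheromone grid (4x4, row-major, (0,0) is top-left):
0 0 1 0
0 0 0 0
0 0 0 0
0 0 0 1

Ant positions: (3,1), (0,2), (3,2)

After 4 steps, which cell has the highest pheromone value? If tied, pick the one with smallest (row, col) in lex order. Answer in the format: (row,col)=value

Step 1: ant0:(3,1)->N->(2,1) | ant1:(0,2)->E->(0,3) | ant2:(3,2)->E->(3,3)
  grid max=2 at (3,3)
Step 2: ant0:(2,1)->N->(1,1) | ant1:(0,3)->S->(1,3) | ant2:(3,3)->N->(2,3)
  grid max=1 at (1,1)
Step 3: ant0:(1,1)->N->(0,1) | ant1:(1,3)->S->(2,3) | ant2:(2,3)->N->(1,3)
  grid max=2 at (1,3)
Step 4: ant0:(0,1)->E->(0,2) | ant1:(2,3)->N->(1,3) | ant2:(1,3)->S->(2,3)
  grid max=3 at (1,3)
Final grid:
  0 0 1 0
  0 0 0 3
  0 0 0 3
  0 0 0 0
Max pheromone 3 at (1,3)

Answer: (1,3)=3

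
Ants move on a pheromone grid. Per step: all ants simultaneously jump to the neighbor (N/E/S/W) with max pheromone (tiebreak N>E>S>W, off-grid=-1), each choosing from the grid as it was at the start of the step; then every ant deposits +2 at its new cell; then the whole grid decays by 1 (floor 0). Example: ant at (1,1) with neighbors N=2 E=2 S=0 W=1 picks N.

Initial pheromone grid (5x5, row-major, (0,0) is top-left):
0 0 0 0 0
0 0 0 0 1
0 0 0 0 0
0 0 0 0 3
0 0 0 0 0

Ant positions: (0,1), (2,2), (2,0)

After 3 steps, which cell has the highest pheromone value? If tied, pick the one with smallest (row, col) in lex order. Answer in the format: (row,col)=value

Step 1: ant0:(0,1)->E->(0,2) | ant1:(2,2)->N->(1,2) | ant2:(2,0)->N->(1,0)
  grid max=2 at (3,4)
Step 2: ant0:(0,2)->S->(1,2) | ant1:(1,2)->N->(0,2) | ant2:(1,0)->N->(0,0)
  grid max=2 at (0,2)
Step 3: ant0:(1,2)->N->(0,2) | ant1:(0,2)->S->(1,2) | ant2:(0,0)->E->(0,1)
  grid max=3 at (0,2)
Final grid:
  0 1 3 0 0
  0 0 3 0 0
  0 0 0 0 0
  0 0 0 0 0
  0 0 0 0 0
Max pheromone 3 at (0,2)

Answer: (0,2)=3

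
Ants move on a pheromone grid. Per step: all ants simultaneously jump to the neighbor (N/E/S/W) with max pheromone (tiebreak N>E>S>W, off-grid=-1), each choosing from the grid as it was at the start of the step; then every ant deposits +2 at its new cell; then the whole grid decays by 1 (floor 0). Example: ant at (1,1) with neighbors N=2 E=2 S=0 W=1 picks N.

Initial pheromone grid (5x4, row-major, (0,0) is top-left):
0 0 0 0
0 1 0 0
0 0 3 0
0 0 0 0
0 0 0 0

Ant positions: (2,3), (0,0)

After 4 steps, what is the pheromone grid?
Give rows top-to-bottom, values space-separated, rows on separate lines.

After step 1: ants at (2,2),(0,1)
  0 1 0 0
  0 0 0 0
  0 0 4 0
  0 0 0 0
  0 0 0 0
After step 2: ants at (1,2),(0,2)
  0 0 1 0
  0 0 1 0
  0 0 3 0
  0 0 0 0
  0 0 0 0
After step 3: ants at (2,2),(1,2)
  0 0 0 0
  0 0 2 0
  0 0 4 0
  0 0 0 0
  0 0 0 0
After step 4: ants at (1,2),(2,2)
  0 0 0 0
  0 0 3 0
  0 0 5 0
  0 0 0 0
  0 0 0 0

0 0 0 0
0 0 3 0
0 0 5 0
0 0 0 0
0 0 0 0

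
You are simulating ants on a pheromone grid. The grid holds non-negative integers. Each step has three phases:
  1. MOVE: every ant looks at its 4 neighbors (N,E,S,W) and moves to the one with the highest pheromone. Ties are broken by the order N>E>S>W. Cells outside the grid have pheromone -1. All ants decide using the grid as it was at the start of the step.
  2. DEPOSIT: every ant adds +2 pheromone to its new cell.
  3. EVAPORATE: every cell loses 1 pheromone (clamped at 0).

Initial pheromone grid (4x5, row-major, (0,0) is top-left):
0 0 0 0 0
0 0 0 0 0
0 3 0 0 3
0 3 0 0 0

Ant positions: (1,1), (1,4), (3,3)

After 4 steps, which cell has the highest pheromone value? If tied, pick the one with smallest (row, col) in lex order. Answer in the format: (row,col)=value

Answer: (2,4)=7

Derivation:
Step 1: ant0:(1,1)->S->(2,1) | ant1:(1,4)->S->(2,4) | ant2:(3,3)->N->(2,3)
  grid max=4 at (2,1)
Step 2: ant0:(2,1)->S->(3,1) | ant1:(2,4)->W->(2,3) | ant2:(2,3)->E->(2,4)
  grid max=5 at (2,4)
Step 3: ant0:(3,1)->N->(2,1) | ant1:(2,3)->E->(2,4) | ant2:(2,4)->W->(2,3)
  grid max=6 at (2,4)
Step 4: ant0:(2,1)->S->(3,1) | ant1:(2,4)->W->(2,3) | ant2:(2,3)->E->(2,4)
  grid max=7 at (2,4)
Final grid:
  0 0 0 0 0
  0 0 0 0 0
  0 3 0 4 7
  0 3 0 0 0
Max pheromone 7 at (2,4)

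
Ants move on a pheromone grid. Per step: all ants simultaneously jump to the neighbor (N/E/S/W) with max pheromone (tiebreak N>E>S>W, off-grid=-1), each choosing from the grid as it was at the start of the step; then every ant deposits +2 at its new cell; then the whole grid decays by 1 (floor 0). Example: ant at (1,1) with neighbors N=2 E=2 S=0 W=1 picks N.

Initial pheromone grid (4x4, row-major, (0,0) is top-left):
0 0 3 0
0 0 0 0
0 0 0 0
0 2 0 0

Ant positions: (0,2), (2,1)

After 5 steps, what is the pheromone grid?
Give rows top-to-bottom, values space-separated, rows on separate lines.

After step 1: ants at (0,3),(3,1)
  0 0 2 1
  0 0 0 0
  0 0 0 0
  0 3 0 0
After step 2: ants at (0,2),(2,1)
  0 0 3 0
  0 0 0 0
  0 1 0 0
  0 2 0 0
After step 3: ants at (0,3),(3,1)
  0 0 2 1
  0 0 0 0
  0 0 0 0
  0 3 0 0
After step 4: ants at (0,2),(2,1)
  0 0 3 0
  0 0 0 0
  0 1 0 0
  0 2 0 0
After step 5: ants at (0,3),(3,1)
  0 0 2 1
  0 0 0 0
  0 0 0 0
  0 3 0 0

0 0 2 1
0 0 0 0
0 0 0 0
0 3 0 0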